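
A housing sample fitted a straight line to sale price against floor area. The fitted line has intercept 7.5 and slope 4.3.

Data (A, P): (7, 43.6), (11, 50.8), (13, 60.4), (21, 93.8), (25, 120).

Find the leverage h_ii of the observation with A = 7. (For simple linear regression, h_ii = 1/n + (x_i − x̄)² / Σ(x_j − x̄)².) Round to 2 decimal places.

Ā = (7 + 11 + 13 + 21 + 25)/5 = 15.4
Σ(A − Ā)² = 70.56 + 19.36 + 5.76 + 31.36 + 92.16 = 219.2
h = 1/5 + (-8.4)²/219.2 = 0.2 + 0.321898 = 0.52

h = 0.52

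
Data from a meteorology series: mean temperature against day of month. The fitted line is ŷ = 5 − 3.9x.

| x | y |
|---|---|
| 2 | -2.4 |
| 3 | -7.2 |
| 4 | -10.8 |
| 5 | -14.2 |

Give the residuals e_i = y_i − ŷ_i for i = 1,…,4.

x=2: ŷ = 5 − 3.9·2 = -2.8; e = -2.4 − (-2.8) = 0.4
x=3: ŷ = 5 − 3.9·3 = -6.7; e = -7.2 − (-6.7) = -0.5
x=4: ŷ = 5 − 3.9·4 = -10.6; e = -10.8 − (-10.6) = -0.2
x=5: ŷ = 5 − 3.9·5 = -14.5; e = -14.2 − (-14.5) = 0.3

0.4, -0.5, -0.2, 0.3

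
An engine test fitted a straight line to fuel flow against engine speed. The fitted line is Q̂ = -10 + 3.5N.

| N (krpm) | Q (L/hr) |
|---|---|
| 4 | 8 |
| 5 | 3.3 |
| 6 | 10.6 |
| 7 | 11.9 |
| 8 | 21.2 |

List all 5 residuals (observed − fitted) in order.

4, -4.2, -0.4, -2.6, 3.2

N=4: Q̂ = -10 + 3.5·4 = 4; r = 8 − 4 = 4
N=5: Q̂ = -10 + 3.5·5 = 7.5; r = 3.3 − 7.5 = -4.2
N=6: Q̂ = -10 + 3.5·6 = 11; r = 10.6 − 11 = -0.4
N=7: Q̂ = -10 + 3.5·7 = 14.5; r = 11.9 − 14.5 = -2.6
N=8: Q̂ = -10 + 3.5·8 = 18; r = 21.2 − 18 = 3.2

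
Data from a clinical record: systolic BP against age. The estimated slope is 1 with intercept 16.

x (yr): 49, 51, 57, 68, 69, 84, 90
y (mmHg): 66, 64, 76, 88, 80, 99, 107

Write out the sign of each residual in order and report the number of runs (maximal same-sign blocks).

x=49: ŷ = 16 + 49 = 65; r = 66 − 65 = 1
x=51: ŷ = 16 + 51 = 67; r = 64 − 67 = -3
x=57: ŷ = 16 + 57 = 73; r = 76 − 73 = 3
x=68: ŷ = 16 + 68 = 84; r = 88 − 84 = 4
x=69: ŷ = 16 + 69 = 85; r = 80 − 85 = -5
x=84: ŷ = 16 + 84 = 100; r = 99 − 100 = -1
x=90: ŷ = 16 + 90 = 106; r = 107 − 106 = 1
Signs: + − + + − − +
Runs: +×1, −×1, +×2, −×2, +×1 → 5

5 runs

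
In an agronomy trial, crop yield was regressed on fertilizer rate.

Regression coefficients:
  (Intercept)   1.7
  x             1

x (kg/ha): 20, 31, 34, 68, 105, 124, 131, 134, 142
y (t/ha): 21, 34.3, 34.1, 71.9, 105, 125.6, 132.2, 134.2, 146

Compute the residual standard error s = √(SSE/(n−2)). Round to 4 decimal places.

s = 1.7378

x=20: ŷ = 1.7 + 20 = 21.7; e = 21 − 21.7 = -0.7
x=31: ŷ = 1.7 + 31 = 32.7; e = 34.3 − 32.7 = 1.6
x=34: ŷ = 1.7 + 34 = 35.7; e = 34.1 − 35.7 = -1.6
x=68: ŷ = 1.7 + 68 = 69.7; e = 71.9 − 69.7 = 2.2
x=105: ŷ = 1.7 + 105 = 106.7; e = 105 − 106.7 = -1.7
x=124: ŷ = 1.7 + 124 = 125.7; e = 125.6 − 125.7 = -0.1
x=131: ŷ = 1.7 + 131 = 132.7; e = 132.2 − 132.7 = -0.5
x=134: ŷ = 1.7 + 134 = 135.7; e = 134.2 − 135.7 = -1.5
x=142: ŷ = 1.7 + 142 = 143.7; e = 146 − 143.7 = 2.3
SSE = 0.49 + 2.56 + 2.56 + 4.84 + 2.89 + 0.01 + 0.25 + 2.25 + 5.29 = 21.14
s = √(21.14/7) = √3.02 ≈ 1.7378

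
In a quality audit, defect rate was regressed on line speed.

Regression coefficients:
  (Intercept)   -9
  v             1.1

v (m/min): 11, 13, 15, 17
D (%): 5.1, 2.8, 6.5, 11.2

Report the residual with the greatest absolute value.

v=11: ŷ = -9 + 1.1·11 = 3.1; e = 5.1 − 3.1 = 2
v=13: ŷ = -9 + 1.1·13 = 5.3; e = 2.8 − 5.3 = -2.5
v=15: ŷ = -9 + 1.1·15 = 7.5; e = 6.5 − 7.5 = -1
v=17: ŷ = -9 + 1.1·17 = 9.7; e = 11.2 − 9.7 = 1.5
Largest |e| is 2.5 at v = 13, residual -2.5.

e = -2.5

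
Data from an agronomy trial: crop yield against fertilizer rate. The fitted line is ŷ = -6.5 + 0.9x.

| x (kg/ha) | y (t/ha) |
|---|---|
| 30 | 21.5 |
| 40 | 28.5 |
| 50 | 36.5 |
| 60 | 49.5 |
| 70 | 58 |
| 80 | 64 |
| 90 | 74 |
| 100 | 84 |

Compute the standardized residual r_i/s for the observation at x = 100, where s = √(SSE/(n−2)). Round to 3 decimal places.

0.316

x=30: ŷ = -6.5 + 0.9·30 = 20.5; r = 21.5 − 20.5 = 1
x=40: ŷ = -6.5 + 0.9·40 = 29.5; r = 28.5 − 29.5 = -1
x=50: ŷ = -6.5 + 0.9·50 = 38.5; r = 36.5 − 38.5 = -2
x=60: ŷ = -6.5 + 0.9·60 = 47.5; r = 49.5 − 47.5 = 2
x=70: ŷ = -6.5 + 0.9·70 = 56.5; r = 58 − 56.5 = 1.5
x=80: ŷ = -6.5 + 0.9·80 = 65.5; r = 64 − 65.5 = -1.5
x=90: ŷ = -6.5 + 0.9·90 = 74.5; r = 74 − 74.5 = -0.5
x=100: ŷ = -6.5 + 0.9·100 = 83.5; r = 84 − 83.5 = 0.5
SSE = 1 + 1 + 4 + 4 + 2.25 + 2.25 + 0.25 + 0.25 = 15
s = √(15/6) = 1.58114
r/s = 0.5 / 1.58114 = 0.316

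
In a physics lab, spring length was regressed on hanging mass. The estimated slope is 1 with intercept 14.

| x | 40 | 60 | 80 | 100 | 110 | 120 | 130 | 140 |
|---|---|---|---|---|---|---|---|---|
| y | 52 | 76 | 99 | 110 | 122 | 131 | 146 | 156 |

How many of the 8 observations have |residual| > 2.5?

x=40: ŷ = 14 + 40 = 54; r = 52 − 54 = -2
x=60: ŷ = 14 + 60 = 74; r = 76 − 74 = 2
x=80: ŷ = 14 + 80 = 94; r = 99 − 94 = 5
x=100: ŷ = 14 + 100 = 114; r = 110 − 114 = -4
x=110: ŷ = 14 + 110 = 124; r = 122 − 124 = -2
x=120: ŷ = 14 + 120 = 134; r = 131 − 134 = -3
x=130: ŷ = 14 + 130 = 144; r = 146 − 144 = 2
x=140: ŷ = 14 + 140 = 154; r = 156 − 154 = 2
|r| > 2.5: x=80 (|r|=5), x=100 (|r|=4), x=120 (|r|=3) → 3

3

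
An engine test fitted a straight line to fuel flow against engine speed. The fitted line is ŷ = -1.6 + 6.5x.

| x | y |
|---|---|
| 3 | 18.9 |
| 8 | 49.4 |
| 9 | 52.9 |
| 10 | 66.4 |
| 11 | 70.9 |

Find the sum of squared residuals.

x=3: ŷ = -1.6 + 6.5·3 = 17.9; e = 18.9 − 17.9 = 1
x=8: ŷ = -1.6 + 6.5·8 = 50.4; e = 49.4 − 50.4 = -1
x=9: ŷ = -1.6 + 6.5·9 = 56.9; e = 52.9 − 56.9 = -4
x=10: ŷ = -1.6 + 6.5·10 = 63.4; e = 66.4 − 63.4 = 3
x=11: ŷ = -1.6 + 6.5·11 = 69.9; e = 70.9 − 69.9 = 1
SSE = 1 + 1 + 16 + 9 + 1 = 28

SSE = 28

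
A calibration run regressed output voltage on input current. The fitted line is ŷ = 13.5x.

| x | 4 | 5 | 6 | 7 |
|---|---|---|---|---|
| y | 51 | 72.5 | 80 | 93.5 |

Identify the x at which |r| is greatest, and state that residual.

x = 5, r = 5

x=4: ŷ = 13.5·4 = 54; r = 51 − 54 = -3
x=5: ŷ = 13.5·5 = 67.5; r = 72.5 − 67.5 = 5
x=6: ŷ = 13.5·6 = 81; r = 80 − 81 = -1
x=7: ŷ = 13.5·7 = 94.5; r = 93.5 − 94.5 = -1
Largest |r| is 5 at x = 5, residual 5.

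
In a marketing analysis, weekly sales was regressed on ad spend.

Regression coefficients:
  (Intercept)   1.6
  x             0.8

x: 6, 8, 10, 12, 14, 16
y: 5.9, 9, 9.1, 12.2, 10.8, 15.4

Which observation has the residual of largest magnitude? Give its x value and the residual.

x=6: ŷ = 1.6 + 0.8·6 = 6.4; e = 5.9 − 6.4 = -0.5
x=8: ŷ = 1.6 + 0.8·8 = 8; e = 9 − 8 = 1
x=10: ŷ = 1.6 + 0.8·10 = 9.6; e = 9.1 − 9.6 = -0.5
x=12: ŷ = 1.6 + 0.8·12 = 11.2; e = 12.2 − 11.2 = 1
x=14: ŷ = 1.6 + 0.8·14 = 12.8; e = 10.8 − 12.8 = -2
x=16: ŷ = 1.6 + 0.8·16 = 14.4; e = 15.4 − 14.4 = 1
Largest |e| is 2 at x = 14, residual -2.

x = 14, e = -2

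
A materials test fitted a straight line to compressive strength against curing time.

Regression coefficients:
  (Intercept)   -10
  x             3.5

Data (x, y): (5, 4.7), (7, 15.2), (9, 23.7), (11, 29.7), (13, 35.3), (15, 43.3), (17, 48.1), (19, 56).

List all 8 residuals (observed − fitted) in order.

x=5: ŷ = -10 + 3.5·5 = 7.5; e = 4.7 − 7.5 = -2.8
x=7: ŷ = -10 + 3.5·7 = 14.5; e = 15.2 − 14.5 = 0.7
x=9: ŷ = -10 + 3.5·9 = 21.5; e = 23.7 − 21.5 = 2.2
x=11: ŷ = -10 + 3.5·11 = 28.5; e = 29.7 − 28.5 = 1.2
x=13: ŷ = -10 + 3.5·13 = 35.5; e = 35.3 − 35.5 = -0.2
x=15: ŷ = -10 + 3.5·15 = 42.5; e = 43.3 − 42.5 = 0.8
x=17: ŷ = -10 + 3.5·17 = 49.5; e = 48.1 − 49.5 = -1.4
x=19: ŷ = -10 + 3.5·19 = 56.5; e = 56 − 56.5 = -0.5

-2.8, 0.7, 2.2, 1.2, -0.2, 0.8, -1.4, -0.5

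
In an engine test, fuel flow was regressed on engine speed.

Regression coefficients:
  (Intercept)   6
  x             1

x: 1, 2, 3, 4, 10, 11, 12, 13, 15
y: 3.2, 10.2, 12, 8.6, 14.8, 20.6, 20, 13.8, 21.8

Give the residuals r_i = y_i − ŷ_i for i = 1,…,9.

x=1: ŷ = 6 + 1 = 7; r = 3.2 − 7 = -3.8
x=2: ŷ = 6 + 2 = 8; r = 10.2 − 8 = 2.2
x=3: ŷ = 6 + 3 = 9; r = 12 − 9 = 3
x=4: ŷ = 6 + 4 = 10; r = 8.6 − 10 = -1.4
x=10: ŷ = 6 + 10 = 16; r = 14.8 − 16 = -1.2
x=11: ŷ = 6 + 11 = 17; r = 20.6 − 17 = 3.6
x=12: ŷ = 6 + 12 = 18; r = 20 − 18 = 2
x=13: ŷ = 6 + 13 = 19; r = 13.8 − 19 = -5.2
x=15: ŷ = 6 + 15 = 21; r = 21.8 − 21 = 0.8

-3.8, 2.2, 3, -1.4, -1.2, 3.6, 2, -5.2, 0.8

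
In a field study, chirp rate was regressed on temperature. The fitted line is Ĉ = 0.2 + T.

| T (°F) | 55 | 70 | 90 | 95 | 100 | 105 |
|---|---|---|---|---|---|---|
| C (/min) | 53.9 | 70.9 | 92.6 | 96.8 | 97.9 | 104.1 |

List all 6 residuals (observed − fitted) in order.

-1.3, 0.7, 2.4, 1.6, -2.3, -1.1

T=55: Ĉ = 0.2 + 55 = 55.2; r = 53.9 − 55.2 = -1.3
T=70: Ĉ = 0.2 + 70 = 70.2; r = 70.9 − 70.2 = 0.7
T=90: Ĉ = 0.2 + 90 = 90.2; r = 92.6 − 90.2 = 2.4
T=95: Ĉ = 0.2 + 95 = 95.2; r = 96.8 − 95.2 = 1.6
T=100: Ĉ = 0.2 + 100 = 100.2; r = 97.9 − 100.2 = -2.3
T=105: Ĉ = 0.2 + 105 = 105.2; r = 104.1 − 105.2 = -1.1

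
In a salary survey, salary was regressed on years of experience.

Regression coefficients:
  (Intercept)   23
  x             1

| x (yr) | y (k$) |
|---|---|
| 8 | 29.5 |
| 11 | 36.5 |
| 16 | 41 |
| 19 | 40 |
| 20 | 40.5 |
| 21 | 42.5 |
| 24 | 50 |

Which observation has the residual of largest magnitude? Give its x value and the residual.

x = 24, r = 3

x=8: ŷ = 23 + 8 = 31; r = 29.5 − 31 = -1.5
x=11: ŷ = 23 + 11 = 34; r = 36.5 − 34 = 2.5
x=16: ŷ = 23 + 16 = 39; r = 41 − 39 = 2
x=19: ŷ = 23 + 19 = 42; r = 40 − 42 = -2
x=20: ŷ = 23 + 20 = 43; r = 40.5 − 43 = -2.5
x=21: ŷ = 23 + 21 = 44; r = 42.5 − 44 = -1.5
x=24: ŷ = 23 + 24 = 47; r = 50 − 47 = 3
Largest |r| is 3 at x = 24, residual 3.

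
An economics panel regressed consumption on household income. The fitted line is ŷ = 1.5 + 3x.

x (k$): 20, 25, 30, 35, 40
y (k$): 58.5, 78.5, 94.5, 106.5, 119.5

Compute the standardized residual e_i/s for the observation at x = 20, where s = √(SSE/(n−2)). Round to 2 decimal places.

-1.02

x=20: ŷ = 1.5 + 3·20 = 61.5; e = 58.5 − 61.5 = -3
x=25: ŷ = 1.5 + 3·25 = 76.5; e = 78.5 − 76.5 = 2
x=30: ŷ = 1.5 + 3·30 = 91.5; e = 94.5 − 91.5 = 3
x=35: ŷ = 1.5 + 3·35 = 106.5; e = 106.5 − 106.5 = 0
x=40: ŷ = 1.5 + 3·40 = 121.5; e = 119.5 − 121.5 = -2
SSE = 9 + 4 + 9 + 0 + 4 = 26
s = √(26/3) = 2.94392
e/s = -3 / 2.94392 = -1.02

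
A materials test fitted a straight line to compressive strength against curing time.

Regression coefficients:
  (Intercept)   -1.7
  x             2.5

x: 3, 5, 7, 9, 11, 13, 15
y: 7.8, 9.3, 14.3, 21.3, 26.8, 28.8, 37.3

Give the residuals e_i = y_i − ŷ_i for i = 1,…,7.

2, -1.5, -1.5, 0.5, 1, -2, 1.5

x=3: ŷ = -1.7 + 2.5·3 = 5.8; e = 7.8 − 5.8 = 2
x=5: ŷ = -1.7 + 2.5·5 = 10.8; e = 9.3 − 10.8 = -1.5
x=7: ŷ = -1.7 + 2.5·7 = 15.8; e = 14.3 − 15.8 = -1.5
x=9: ŷ = -1.7 + 2.5·9 = 20.8; e = 21.3 − 20.8 = 0.5
x=11: ŷ = -1.7 + 2.5·11 = 25.8; e = 26.8 − 25.8 = 1
x=13: ŷ = -1.7 + 2.5·13 = 30.8; e = 28.8 − 30.8 = -2
x=15: ŷ = -1.7 + 2.5·15 = 35.8; e = 37.3 − 35.8 = 1.5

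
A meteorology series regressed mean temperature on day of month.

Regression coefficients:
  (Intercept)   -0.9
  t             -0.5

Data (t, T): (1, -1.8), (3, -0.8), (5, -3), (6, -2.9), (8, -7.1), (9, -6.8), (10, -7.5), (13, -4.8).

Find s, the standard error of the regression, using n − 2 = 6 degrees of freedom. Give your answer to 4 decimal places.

t=1: ŷ = -0.9 − 0.5·1 = -1.4; r = -1.8 − (-1.4) = -0.4
t=3: ŷ = -0.9 − 0.5·3 = -2.4; r = -0.8 − (-2.4) = 1.6
t=5: ŷ = -0.9 − 0.5·5 = -3.4; r = -3 − (-3.4) = 0.4
t=6: ŷ = -0.9 − 0.5·6 = -3.9; r = -2.9 − (-3.9) = 1
t=8: ŷ = -0.9 − 0.5·8 = -4.9; r = -7.1 − (-4.9) = -2.2
t=9: ŷ = -0.9 − 0.5·9 = -5.4; r = -6.8 − (-5.4) = -1.4
t=10: ŷ = -0.9 − 0.5·10 = -5.9; r = -7.5 − (-5.9) = -1.6
t=13: ŷ = -0.9 − 0.5·13 = -7.4; r = -4.8 − (-7.4) = 2.6
SSE = 0.16 + 2.56 + 0.16 + 1 + 4.84 + 1.96 + 2.56 + 6.76 = 20
s = √(20/6) = √3.33333 ≈ 1.8257

s = 1.8257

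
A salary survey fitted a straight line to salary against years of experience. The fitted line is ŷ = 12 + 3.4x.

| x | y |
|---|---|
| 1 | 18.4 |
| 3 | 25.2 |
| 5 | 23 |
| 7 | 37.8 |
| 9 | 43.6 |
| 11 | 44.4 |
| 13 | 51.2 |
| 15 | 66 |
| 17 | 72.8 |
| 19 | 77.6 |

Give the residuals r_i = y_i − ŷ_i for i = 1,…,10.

3, 3, -6, 2, 1, -5, -5, 3, 3, 1

x=1: ŷ = 12 + 3.4·1 = 15.4; r = 18.4 − 15.4 = 3
x=3: ŷ = 12 + 3.4·3 = 22.2; r = 25.2 − 22.2 = 3
x=5: ŷ = 12 + 3.4·5 = 29; r = 23 − 29 = -6
x=7: ŷ = 12 + 3.4·7 = 35.8; r = 37.8 − 35.8 = 2
x=9: ŷ = 12 + 3.4·9 = 42.6; r = 43.6 − 42.6 = 1
x=11: ŷ = 12 + 3.4·11 = 49.4; r = 44.4 − 49.4 = -5
x=13: ŷ = 12 + 3.4·13 = 56.2; r = 51.2 − 56.2 = -5
x=15: ŷ = 12 + 3.4·15 = 63; r = 66 − 63 = 3
x=17: ŷ = 12 + 3.4·17 = 69.8; r = 72.8 − 69.8 = 3
x=19: ŷ = 12 + 3.4·19 = 76.6; r = 77.6 − 76.6 = 1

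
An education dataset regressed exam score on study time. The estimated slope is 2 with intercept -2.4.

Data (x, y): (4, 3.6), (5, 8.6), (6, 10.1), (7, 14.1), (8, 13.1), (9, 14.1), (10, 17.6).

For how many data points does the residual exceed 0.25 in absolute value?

x=4: ŷ = -2.4 + 2·4 = 5.6; e = 3.6 − 5.6 = -2
x=5: ŷ = -2.4 + 2·5 = 7.6; e = 8.6 − 7.6 = 1
x=6: ŷ = -2.4 + 2·6 = 9.6; e = 10.1 − 9.6 = 0.5
x=7: ŷ = -2.4 + 2·7 = 11.6; e = 14.1 − 11.6 = 2.5
x=8: ŷ = -2.4 + 2·8 = 13.6; e = 13.1 − 13.6 = -0.5
x=9: ŷ = -2.4 + 2·9 = 15.6; e = 14.1 − 15.6 = -1.5
x=10: ŷ = -2.4 + 2·10 = 17.6; e = 17.6 − 17.6 = 0
|e| > 0.25: x=4 (|e|=2), x=5 (|e|=1), x=6 (|e|=0.5), x=7 (|e|=2.5), x=8 (|e|=0.5), x=9 (|e|=1.5) → 6

6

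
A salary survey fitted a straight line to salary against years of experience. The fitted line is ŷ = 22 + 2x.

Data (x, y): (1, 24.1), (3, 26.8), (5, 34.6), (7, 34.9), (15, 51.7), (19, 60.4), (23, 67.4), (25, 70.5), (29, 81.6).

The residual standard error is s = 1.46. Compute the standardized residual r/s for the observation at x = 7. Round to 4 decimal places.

-0.7534

ŷ = 22 + 2·7 = 36
r = 34.9 − 36 = -1.1
r/s = -1.1 / 1.46 = -0.7534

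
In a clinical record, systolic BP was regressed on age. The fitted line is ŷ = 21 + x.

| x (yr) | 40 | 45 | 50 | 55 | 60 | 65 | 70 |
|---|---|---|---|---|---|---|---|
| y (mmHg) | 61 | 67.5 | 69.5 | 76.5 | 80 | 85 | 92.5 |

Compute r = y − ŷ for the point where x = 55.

r = 0.5

ŷ = 21 + 55 = 76
r = 76.5 − 76 = 0.5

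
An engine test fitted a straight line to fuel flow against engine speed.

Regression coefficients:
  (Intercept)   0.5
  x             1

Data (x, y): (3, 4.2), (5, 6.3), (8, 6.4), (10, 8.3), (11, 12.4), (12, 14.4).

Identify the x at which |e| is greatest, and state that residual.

x = 10, e = -2.2

x=3: ŷ = 0.5 + 3 = 3.5; e = 4.2 − 3.5 = 0.7
x=5: ŷ = 0.5 + 5 = 5.5; e = 6.3 − 5.5 = 0.8
x=8: ŷ = 0.5 + 8 = 8.5; e = 6.4 − 8.5 = -2.1
x=10: ŷ = 0.5 + 10 = 10.5; e = 8.3 − 10.5 = -2.2
x=11: ŷ = 0.5 + 11 = 11.5; e = 12.4 − 11.5 = 0.9
x=12: ŷ = 0.5 + 12 = 12.5; e = 14.4 − 12.5 = 1.9
Largest |e| is 2.2 at x = 10, residual -2.2.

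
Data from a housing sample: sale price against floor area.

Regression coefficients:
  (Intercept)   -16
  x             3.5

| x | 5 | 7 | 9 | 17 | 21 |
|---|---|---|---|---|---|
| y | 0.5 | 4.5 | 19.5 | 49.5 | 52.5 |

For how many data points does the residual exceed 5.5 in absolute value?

x=5: ŷ = -16 + 3.5·5 = 1.5; e = 0.5 − 1.5 = -1
x=7: ŷ = -16 + 3.5·7 = 8.5; e = 4.5 − 8.5 = -4
x=9: ŷ = -16 + 3.5·9 = 15.5; e = 19.5 − 15.5 = 4
x=17: ŷ = -16 + 3.5·17 = 43.5; e = 49.5 − 43.5 = 6
x=21: ŷ = -16 + 3.5·21 = 57.5; e = 52.5 − 57.5 = -5
|e| > 5.5: x=17 (|e|=6) → 1

1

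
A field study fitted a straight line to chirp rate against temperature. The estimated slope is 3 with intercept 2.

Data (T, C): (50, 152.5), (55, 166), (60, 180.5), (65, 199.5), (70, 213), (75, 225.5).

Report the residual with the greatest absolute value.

e = 2.5

T=50: ŷ = 2 + 3·50 = 152; e = 152.5 − 152 = 0.5
T=55: ŷ = 2 + 3·55 = 167; e = 166 − 167 = -1
T=60: ŷ = 2 + 3·60 = 182; e = 180.5 − 182 = -1.5
T=65: ŷ = 2 + 3·65 = 197; e = 199.5 − 197 = 2.5
T=70: ŷ = 2 + 3·70 = 212; e = 213 − 212 = 1
T=75: ŷ = 2 + 3·75 = 227; e = 225.5 − 227 = -1.5
Largest |e| is 2.5 at T = 65, residual 2.5.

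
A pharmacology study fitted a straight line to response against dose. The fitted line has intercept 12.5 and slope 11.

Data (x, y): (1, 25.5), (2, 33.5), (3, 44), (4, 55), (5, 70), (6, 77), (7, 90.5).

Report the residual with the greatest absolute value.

x=1: ŷ = 12.5 + 11·1 = 23.5; r = 25.5 − 23.5 = 2
x=2: ŷ = 12.5 + 11·2 = 34.5; r = 33.5 − 34.5 = -1
x=3: ŷ = 12.5 + 11·3 = 45.5; r = 44 − 45.5 = -1.5
x=4: ŷ = 12.5 + 11·4 = 56.5; r = 55 − 56.5 = -1.5
x=5: ŷ = 12.5 + 11·5 = 67.5; r = 70 − 67.5 = 2.5
x=6: ŷ = 12.5 + 11·6 = 78.5; r = 77 − 78.5 = -1.5
x=7: ŷ = 12.5 + 11·7 = 89.5; r = 90.5 − 89.5 = 1
Largest |r| is 2.5 at x = 5, residual 2.5.

r = 2.5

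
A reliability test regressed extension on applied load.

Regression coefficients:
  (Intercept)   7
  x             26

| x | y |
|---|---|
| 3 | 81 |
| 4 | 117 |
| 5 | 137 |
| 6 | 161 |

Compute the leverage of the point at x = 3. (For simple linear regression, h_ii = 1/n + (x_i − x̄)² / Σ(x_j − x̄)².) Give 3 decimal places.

x̄ = (3 + 4 + 5 + 6)/4 = 4.5
Σ(x − x̄)² = 2.25 + 0.25 + 0.25 + 2.25 = 5
h = 1/4 + (-1.5)²/5 = 0.25 + 0.45 = 0.700

h = 0.700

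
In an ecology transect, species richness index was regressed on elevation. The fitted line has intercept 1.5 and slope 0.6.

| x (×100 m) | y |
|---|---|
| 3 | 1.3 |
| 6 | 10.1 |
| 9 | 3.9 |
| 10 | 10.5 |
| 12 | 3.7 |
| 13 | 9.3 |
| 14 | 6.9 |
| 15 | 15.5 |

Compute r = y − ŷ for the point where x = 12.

ŷ = 1.5 + 0.6·12 = 8.7
r = 3.7 − 8.7 = -5

r = -5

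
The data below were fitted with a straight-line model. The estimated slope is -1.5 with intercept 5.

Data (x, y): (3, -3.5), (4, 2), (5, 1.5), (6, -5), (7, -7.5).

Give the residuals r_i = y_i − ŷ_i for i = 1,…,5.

x=3: ŷ = 5 − 1.5·3 = 0.5; r = -3.5 − 0.5 = -4
x=4: ŷ = 5 − 1.5·4 = -1; r = 2 − (-1) = 3
x=5: ŷ = 5 − 1.5·5 = -2.5; r = 1.5 − (-2.5) = 4
x=6: ŷ = 5 − 1.5·6 = -4; r = -5 − (-4) = -1
x=7: ŷ = 5 − 1.5·7 = -5.5; r = -7.5 − (-5.5) = -2

-4, 3, 4, -1, -2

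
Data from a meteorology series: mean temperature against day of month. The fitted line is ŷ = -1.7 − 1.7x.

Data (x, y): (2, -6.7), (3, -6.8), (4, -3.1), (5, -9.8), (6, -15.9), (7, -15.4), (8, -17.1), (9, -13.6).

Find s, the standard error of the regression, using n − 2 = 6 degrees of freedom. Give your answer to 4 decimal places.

s = 3.3146

x=2: ŷ = -1.7 − 1.7·2 = -5.1; r = -6.7 − (-5.1) = -1.6
x=3: ŷ = -1.7 − 1.7·3 = -6.8; r = -6.8 − (-6.8) = 0
x=4: ŷ = -1.7 − 1.7·4 = -8.5; r = -3.1 − (-8.5) = 5.4
x=5: ŷ = -1.7 − 1.7·5 = -10.2; r = -9.8 − (-10.2) = 0.4
x=6: ŷ = -1.7 − 1.7·6 = -11.9; r = -15.9 − (-11.9) = -4
x=7: ŷ = -1.7 − 1.7·7 = -13.6; r = -15.4 − (-13.6) = -1.8
x=8: ŷ = -1.7 − 1.7·8 = -15.3; r = -17.1 − (-15.3) = -1.8
x=9: ŷ = -1.7 − 1.7·9 = -17; r = -13.6 − (-17) = 3.4
SSE = 2.56 + 0 + 29.16 + 0.16 + 16 + 3.24 + 3.24 + 11.56 = 65.92
s = √(65.92/6) = √10.9867 ≈ 3.3146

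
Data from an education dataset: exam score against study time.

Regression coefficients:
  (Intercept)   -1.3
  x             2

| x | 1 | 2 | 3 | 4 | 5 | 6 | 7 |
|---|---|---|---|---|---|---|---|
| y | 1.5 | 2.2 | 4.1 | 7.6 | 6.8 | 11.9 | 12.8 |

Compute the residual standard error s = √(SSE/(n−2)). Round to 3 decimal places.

x=1: ŷ = -1.3 + 2·1 = 0.7; r = 1.5 − 0.7 = 0.8
x=2: ŷ = -1.3 + 2·2 = 2.7; r = 2.2 − 2.7 = -0.5
x=3: ŷ = -1.3 + 2·3 = 4.7; r = 4.1 − 4.7 = -0.6
x=4: ŷ = -1.3 + 2·4 = 6.7; r = 7.6 − 6.7 = 0.9
x=5: ŷ = -1.3 + 2·5 = 8.7; r = 6.8 − 8.7 = -1.9
x=6: ŷ = -1.3 + 2·6 = 10.7; r = 11.9 − 10.7 = 1.2
x=7: ŷ = -1.3 + 2·7 = 12.7; r = 12.8 − 12.7 = 0.1
SSE = 0.64 + 0.25 + 0.36 + 0.81 + 3.61 + 1.44 + 0.01 = 7.12
s = √(7.12/5) = √1.424 ≈ 1.193

s = 1.193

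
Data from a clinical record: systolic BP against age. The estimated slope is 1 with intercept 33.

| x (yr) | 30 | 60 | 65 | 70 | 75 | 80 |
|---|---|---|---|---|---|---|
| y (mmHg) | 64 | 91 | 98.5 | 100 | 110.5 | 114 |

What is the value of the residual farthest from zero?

r = -3

x=30: ŷ = 33 + 30 = 63; r = 64 − 63 = 1
x=60: ŷ = 33 + 60 = 93; r = 91 − 93 = -2
x=65: ŷ = 33 + 65 = 98; r = 98.5 − 98 = 0.5
x=70: ŷ = 33 + 70 = 103; r = 100 − 103 = -3
x=75: ŷ = 33 + 75 = 108; r = 110.5 − 108 = 2.5
x=80: ŷ = 33 + 80 = 113; r = 114 − 113 = 1
Largest |r| is 3 at x = 70, residual -3.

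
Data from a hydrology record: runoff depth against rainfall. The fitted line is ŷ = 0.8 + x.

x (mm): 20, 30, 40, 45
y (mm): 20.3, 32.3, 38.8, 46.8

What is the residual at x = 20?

r = -0.5

ŷ = 0.8 + 20 = 20.8
r = 20.3 − 20.8 = -0.5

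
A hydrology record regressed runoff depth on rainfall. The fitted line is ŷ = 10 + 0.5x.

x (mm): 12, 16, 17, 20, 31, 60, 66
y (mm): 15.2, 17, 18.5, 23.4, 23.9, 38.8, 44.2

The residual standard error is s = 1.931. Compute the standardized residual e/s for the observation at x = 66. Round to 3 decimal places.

ŷ = 10 + 0.5·66 = 43
e = 44.2 − 43 = 1.2
e/s = 1.2 / 1.931 = 0.621

0.621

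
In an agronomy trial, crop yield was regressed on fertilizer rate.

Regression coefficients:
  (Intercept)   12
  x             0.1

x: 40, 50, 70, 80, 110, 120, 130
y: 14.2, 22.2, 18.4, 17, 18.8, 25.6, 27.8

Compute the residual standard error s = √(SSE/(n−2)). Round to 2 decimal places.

x=40: ŷ = 12 + 0.1·40 = 16; r = 14.2 − 16 = -1.8
x=50: ŷ = 12 + 0.1·50 = 17; r = 22.2 − 17 = 5.2
x=70: ŷ = 12 + 0.1·70 = 19; r = 18.4 − 19 = -0.6
x=80: ŷ = 12 + 0.1·80 = 20; r = 17 − 20 = -3
x=110: ŷ = 12 + 0.1·110 = 23; r = 18.8 − 23 = -4.2
x=120: ŷ = 12 + 0.1·120 = 24; r = 25.6 − 24 = 1.6
x=130: ŷ = 12 + 0.1·130 = 25; r = 27.8 − 25 = 2.8
SSE = 3.24 + 27.04 + 0.36 + 9 + 17.64 + 2.56 + 7.84 = 67.68
s = √(67.68/5) = √13.536 ≈ 3.68

s = 3.68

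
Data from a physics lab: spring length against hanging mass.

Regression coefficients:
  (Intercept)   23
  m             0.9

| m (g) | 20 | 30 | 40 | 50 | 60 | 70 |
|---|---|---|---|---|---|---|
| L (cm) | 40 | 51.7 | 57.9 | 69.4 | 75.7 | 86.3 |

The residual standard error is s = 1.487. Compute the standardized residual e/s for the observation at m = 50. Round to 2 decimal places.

0.94

ŷ = 23 + 0.9·50 = 68
e = 69.4 − 68 = 1.4
e/s = 1.4 / 1.487 = 0.94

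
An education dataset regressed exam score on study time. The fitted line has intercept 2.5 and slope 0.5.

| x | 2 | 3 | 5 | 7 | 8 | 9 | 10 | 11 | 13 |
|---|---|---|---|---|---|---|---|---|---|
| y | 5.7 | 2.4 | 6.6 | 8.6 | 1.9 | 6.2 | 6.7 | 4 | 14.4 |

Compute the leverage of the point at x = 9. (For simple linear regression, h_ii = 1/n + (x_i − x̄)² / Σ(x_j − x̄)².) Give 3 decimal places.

h = 0.130

x̄ = (2 + 3 + 5 + 7 + 8 + 9 + 10 + 11 + 13)/9 = 7.55556
Σ(x − x̄)² = 30.8642 + 20.7531 + 6.53086 + 0.308642 + 0.197531 + 2.08642 + 5.97531 + 11.8642 + 29.642 = 108.222
h = 1/9 + (1.44444)²/108.222 = 0.111111 + 0.019279 = 0.130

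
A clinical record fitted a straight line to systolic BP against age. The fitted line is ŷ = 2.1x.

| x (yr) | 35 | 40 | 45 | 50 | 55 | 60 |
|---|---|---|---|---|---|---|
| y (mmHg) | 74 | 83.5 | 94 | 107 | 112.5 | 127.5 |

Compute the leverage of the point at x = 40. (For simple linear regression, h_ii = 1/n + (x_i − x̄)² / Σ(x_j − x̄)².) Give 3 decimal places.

x̄ = (35 + 40 + 45 + 50 + 55 + 60)/6 = 47.5
Σ(x − x̄)² = 156.25 + 56.25 + 6.25 + 6.25 + 56.25 + 156.25 = 437.5
h = 1/6 + (-7.5)²/437.5 = 0.166667 + 0.128571 = 0.295

h = 0.295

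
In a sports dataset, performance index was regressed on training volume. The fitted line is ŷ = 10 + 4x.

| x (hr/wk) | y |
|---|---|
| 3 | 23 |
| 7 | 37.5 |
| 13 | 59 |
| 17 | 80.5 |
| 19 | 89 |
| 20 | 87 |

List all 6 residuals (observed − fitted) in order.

1, -0.5, -3, 2.5, 3, -3

x=3: ŷ = 10 + 4·3 = 22; r = 23 − 22 = 1
x=7: ŷ = 10 + 4·7 = 38; r = 37.5 − 38 = -0.5
x=13: ŷ = 10 + 4·13 = 62; r = 59 − 62 = -3
x=17: ŷ = 10 + 4·17 = 78; r = 80.5 − 78 = 2.5
x=19: ŷ = 10 + 4·19 = 86; r = 89 − 86 = 3
x=20: ŷ = 10 + 4·20 = 90; r = 87 − 90 = -3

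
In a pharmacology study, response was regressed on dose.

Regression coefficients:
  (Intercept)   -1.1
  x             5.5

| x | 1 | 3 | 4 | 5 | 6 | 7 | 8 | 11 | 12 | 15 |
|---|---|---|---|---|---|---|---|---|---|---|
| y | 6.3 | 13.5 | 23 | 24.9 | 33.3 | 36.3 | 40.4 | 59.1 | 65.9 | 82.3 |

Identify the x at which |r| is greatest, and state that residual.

x=1: ŷ = -1.1 + 5.5·1 = 4.4; r = 6.3 − 4.4 = 1.9
x=3: ŷ = -1.1 + 5.5·3 = 15.4; r = 13.5 − 15.4 = -1.9
x=4: ŷ = -1.1 + 5.5·4 = 20.9; r = 23 − 20.9 = 2.1
x=5: ŷ = -1.1 + 5.5·5 = 26.4; r = 24.9 − 26.4 = -1.5
x=6: ŷ = -1.1 + 5.5·6 = 31.9; r = 33.3 − 31.9 = 1.4
x=7: ŷ = -1.1 + 5.5·7 = 37.4; r = 36.3 − 37.4 = -1.1
x=8: ŷ = -1.1 + 5.5·8 = 42.9; r = 40.4 − 42.9 = -2.5
x=11: ŷ = -1.1 + 5.5·11 = 59.4; r = 59.1 − 59.4 = -0.3
x=12: ŷ = -1.1 + 5.5·12 = 64.9; r = 65.9 − 64.9 = 1
x=15: ŷ = -1.1 + 5.5·15 = 81.4; r = 82.3 − 81.4 = 0.9
Largest |r| is 2.5 at x = 8, residual -2.5.

x = 8, r = -2.5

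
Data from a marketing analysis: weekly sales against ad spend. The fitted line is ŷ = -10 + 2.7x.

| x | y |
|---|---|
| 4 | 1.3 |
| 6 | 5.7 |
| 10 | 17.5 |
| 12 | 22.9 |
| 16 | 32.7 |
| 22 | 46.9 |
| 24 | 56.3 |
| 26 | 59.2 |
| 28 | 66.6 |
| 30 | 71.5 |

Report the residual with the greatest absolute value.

r = -2.5

x=4: ŷ = -10 + 2.7·4 = 0.8; r = 1.3 − 0.8 = 0.5
x=6: ŷ = -10 + 2.7·6 = 6.2; r = 5.7 − 6.2 = -0.5
x=10: ŷ = -10 + 2.7·10 = 17; r = 17.5 − 17 = 0.5
x=12: ŷ = -10 + 2.7·12 = 22.4; r = 22.9 − 22.4 = 0.5
x=16: ŷ = -10 + 2.7·16 = 33.2; r = 32.7 − 33.2 = -0.5
x=22: ŷ = -10 + 2.7·22 = 49.4; r = 46.9 − 49.4 = -2.5
x=24: ŷ = -10 + 2.7·24 = 54.8; r = 56.3 − 54.8 = 1.5
x=26: ŷ = -10 + 2.7·26 = 60.2; r = 59.2 − 60.2 = -1
x=28: ŷ = -10 + 2.7·28 = 65.6; r = 66.6 − 65.6 = 1
x=30: ŷ = -10 + 2.7·30 = 71; r = 71.5 − 71 = 0.5
Largest |r| is 2.5 at x = 22, residual -2.5.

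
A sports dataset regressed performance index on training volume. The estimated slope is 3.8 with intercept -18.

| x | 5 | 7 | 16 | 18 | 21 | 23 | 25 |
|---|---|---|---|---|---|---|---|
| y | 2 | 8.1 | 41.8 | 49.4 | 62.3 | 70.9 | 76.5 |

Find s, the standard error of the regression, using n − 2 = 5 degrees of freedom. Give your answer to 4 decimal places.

s = 1.0954

x=5: ŷ = -18 + 3.8·5 = 1; r = 2 − 1 = 1
x=7: ŷ = -18 + 3.8·7 = 8.6; r = 8.1 − 8.6 = -0.5
x=16: ŷ = -18 + 3.8·16 = 42.8; r = 41.8 − 42.8 = -1
x=18: ŷ = -18 + 3.8·18 = 50.4; r = 49.4 − 50.4 = -1
x=21: ŷ = -18 + 3.8·21 = 61.8; r = 62.3 − 61.8 = 0.5
x=23: ŷ = -18 + 3.8·23 = 69.4; r = 70.9 − 69.4 = 1.5
x=25: ŷ = -18 + 3.8·25 = 77; r = 76.5 − 77 = -0.5
SSE = 1 + 0.25 + 1 + 1 + 0.25 + 2.25 + 0.25 = 6
s = √(6/5) = √1.2 ≈ 1.0954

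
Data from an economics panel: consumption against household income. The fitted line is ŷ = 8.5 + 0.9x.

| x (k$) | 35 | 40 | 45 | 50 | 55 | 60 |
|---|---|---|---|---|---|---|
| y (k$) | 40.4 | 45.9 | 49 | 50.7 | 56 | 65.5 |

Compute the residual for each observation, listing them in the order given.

x=35: ŷ = 8.5 + 0.9·35 = 40; e = 40.4 − 40 = 0.4
x=40: ŷ = 8.5 + 0.9·40 = 44.5; e = 45.9 − 44.5 = 1.4
x=45: ŷ = 8.5 + 0.9·45 = 49; e = 49 − 49 = 0
x=50: ŷ = 8.5 + 0.9·50 = 53.5; e = 50.7 − 53.5 = -2.8
x=55: ŷ = 8.5 + 0.9·55 = 58; e = 56 − 58 = -2
x=60: ŷ = 8.5 + 0.9·60 = 62.5; e = 65.5 − 62.5 = 3

0.4, 1.4, 0, -2.8, -2, 3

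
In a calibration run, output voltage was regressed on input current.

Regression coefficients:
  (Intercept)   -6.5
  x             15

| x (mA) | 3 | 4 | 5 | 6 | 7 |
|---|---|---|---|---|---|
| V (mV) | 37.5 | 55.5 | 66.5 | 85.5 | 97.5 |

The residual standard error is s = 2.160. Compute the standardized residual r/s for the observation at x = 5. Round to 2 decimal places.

ŷ = -6.5 + 15·5 = 68.5
r = 66.5 − 68.5 = -2
r/s = -2 / 2.160 = -0.93

-0.93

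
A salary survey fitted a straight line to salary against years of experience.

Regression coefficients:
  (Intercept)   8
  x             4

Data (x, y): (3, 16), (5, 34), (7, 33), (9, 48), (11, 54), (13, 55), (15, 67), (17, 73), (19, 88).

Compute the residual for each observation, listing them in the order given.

-4, 6, -3, 4, 2, -5, -1, -3, 4

x=3: ŷ = 8 + 4·3 = 20; r = 16 − 20 = -4
x=5: ŷ = 8 + 4·5 = 28; r = 34 − 28 = 6
x=7: ŷ = 8 + 4·7 = 36; r = 33 − 36 = -3
x=9: ŷ = 8 + 4·9 = 44; r = 48 − 44 = 4
x=11: ŷ = 8 + 4·11 = 52; r = 54 − 52 = 2
x=13: ŷ = 8 + 4·13 = 60; r = 55 − 60 = -5
x=15: ŷ = 8 + 4·15 = 68; r = 67 − 68 = -1
x=17: ŷ = 8 + 4·17 = 76; r = 73 − 76 = -3
x=19: ŷ = 8 + 4·19 = 84; r = 88 − 84 = 4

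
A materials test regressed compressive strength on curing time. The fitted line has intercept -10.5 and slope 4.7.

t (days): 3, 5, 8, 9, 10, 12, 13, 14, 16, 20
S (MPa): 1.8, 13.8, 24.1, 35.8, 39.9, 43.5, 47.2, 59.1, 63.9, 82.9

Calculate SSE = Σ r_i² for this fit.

SSE = 73.2

t=3: ŷ = -10.5 + 4.7·3 = 3.6; r = 1.8 − 3.6 = -1.8
t=5: ŷ = -10.5 + 4.7·5 = 13; r = 13.8 − 13 = 0.8
t=8: ŷ = -10.5 + 4.7·8 = 27.1; r = 24.1 − 27.1 = -3
t=9: ŷ = -10.5 + 4.7·9 = 31.8; r = 35.8 − 31.8 = 4
t=10: ŷ = -10.5 + 4.7·10 = 36.5; r = 39.9 − 36.5 = 3.4
t=12: ŷ = -10.5 + 4.7·12 = 45.9; r = 43.5 − 45.9 = -2.4
t=13: ŷ = -10.5 + 4.7·13 = 50.6; r = 47.2 − 50.6 = -3.4
t=14: ŷ = -10.5 + 4.7·14 = 55.3; r = 59.1 − 55.3 = 3.8
t=16: ŷ = -10.5 + 4.7·16 = 64.7; r = 63.9 − 64.7 = -0.8
t=20: ŷ = -10.5 + 4.7·20 = 83.5; r = 82.9 − 83.5 = -0.6
SSE = 3.24 + 0.64 + 9 + 16 + 11.56 + 5.76 + 11.56 + 14.44 + 0.64 + 0.36 = 73.2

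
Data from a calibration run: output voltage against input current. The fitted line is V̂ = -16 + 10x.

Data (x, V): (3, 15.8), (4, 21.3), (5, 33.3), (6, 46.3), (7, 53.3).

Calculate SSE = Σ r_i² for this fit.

SSE = 16.8

x=3: V̂ = -16 + 10·3 = 14; r = 15.8 − 14 = 1.8
x=4: V̂ = -16 + 10·4 = 24; r = 21.3 − 24 = -2.7
x=5: V̂ = -16 + 10·5 = 34; r = 33.3 − 34 = -0.7
x=6: V̂ = -16 + 10·6 = 44; r = 46.3 − 44 = 2.3
x=7: V̂ = -16 + 10·7 = 54; r = 53.3 − 54 = -0.7
SSE = 3.24 + 7.29 + 0.49 + 5.29 + 0.49 = 16.8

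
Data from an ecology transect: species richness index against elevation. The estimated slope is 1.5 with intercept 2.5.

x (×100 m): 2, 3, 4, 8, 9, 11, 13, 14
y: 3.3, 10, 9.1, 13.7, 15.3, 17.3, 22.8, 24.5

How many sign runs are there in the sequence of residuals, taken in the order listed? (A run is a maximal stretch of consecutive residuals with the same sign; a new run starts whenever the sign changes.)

x=2: ŷ = 2.5 + 1.5·2 = 5.5; e = 3.3 − 5.5 = -2.2
x=3: ŷ = 2.5 + 1.5·3 = 7; e = 10 − 7 = 3
x=4: ŷ = 2.5 + 1.5·4 = 8.5; e = 9.1 − 8.5 = 0.6
x=8: ŷ = 2.5 + 1.5·8 = 14.5; e = 13.7 − 14.5 = -0.8
x=9: ŷ = 2.5 + 1.5·9 = 16; e = 15.3 − 16 = -0.7
x=11: ŷ = 2.5 + 1.5·11 = 19; e = 17.3 − 19 = -1.7
x=13: ŷ = 2.5 + 1.5·13 = 22; e = 22.8 − 22 = 0.8
x=14: ŷ = 2.5 + 1.5·14 = 23.5; e = 24.5 − 23.5 = 1
Signs: − + + − − − + +
Runs: −×1, +×2, −×3, +×2 → 4

4 runs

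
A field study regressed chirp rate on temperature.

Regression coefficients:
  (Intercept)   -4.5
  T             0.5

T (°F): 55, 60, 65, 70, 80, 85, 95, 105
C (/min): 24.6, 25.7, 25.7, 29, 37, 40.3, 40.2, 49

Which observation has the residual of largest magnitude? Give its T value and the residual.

T=55: ŷ = -4.5 + 0.5·55 = 23; e = 24.6 − 23 = 1.6
T=60: ŷ = -4.5 + 0.5·60 = 25.5; e = 25.7 − 25.5 = 0.2
T=65: ŷ = -4.5 + 0.5·65 = 28; e = 25.7 − 28 = -2.3
T=70: ŷ = -4.5 + 0.5·70 = 30.5; e = 29 − 30.5 = -1.5
T=80: ŷ = -4.5 + 0.5·80 = 35.5; e = 37 − 35.5 = 1.5
T=85: ŷ = -4.5 + 0.5·85 = 38; e = 40.3 − 38 = 2.3
T=95: ŷ = -4.5 + 0.5·95 = 43; e = 40.2 − 43 = -2.8
T=105: ŷ = -4.5 + 0.5·105 = 48; e = 49 − 48 = 1
Largest |e| is 2.8 at T = 95, residual -2.8.

T = 95, e = -2.8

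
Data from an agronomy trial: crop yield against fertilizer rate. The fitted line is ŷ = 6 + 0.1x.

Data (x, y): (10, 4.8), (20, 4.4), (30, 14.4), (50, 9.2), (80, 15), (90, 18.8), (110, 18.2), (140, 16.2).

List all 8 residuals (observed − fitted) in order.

-2.2, -3.6, 5.4, -1.8, 1, 3.8, 1.2, -3.8

x=10: ŷ = 6 + 0.1·10 = 7; r = 4.8 − 7 = -2.2
x=20: ŷ = 6 + 0.1·20 = 8; r = 4.4 − 8 = -3.6
x=30: ŷ = 6 + 0.1·30 = 9; r = 14.4 − 9 = 5.4
x=50: ŷ = 6 + 0.1·50 = 11; r = 9.2 − 11 = -1.8
x=80: ŷ = 6 + 0.1·80 = 14; r = 15 − 14 = 1
x=90: ŷ = 6 + 0.1·90 = 15; r = 18.8 − 15 = 3.8
x=110: ŷ = 6 + 0.1·110 = 17; r = 18.2 − 17 = 1.2
x=140: ŷ = 6 + 0.1·140 = 20; r = 16.2 − 20 = -3.8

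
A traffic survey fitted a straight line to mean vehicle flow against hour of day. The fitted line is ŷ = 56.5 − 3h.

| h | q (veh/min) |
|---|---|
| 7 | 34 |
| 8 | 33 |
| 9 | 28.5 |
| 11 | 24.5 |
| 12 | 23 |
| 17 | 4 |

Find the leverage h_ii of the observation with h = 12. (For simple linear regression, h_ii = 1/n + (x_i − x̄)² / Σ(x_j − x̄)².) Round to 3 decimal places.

h̄ = (7 + 8 + 9 + 11 + 12 + 17)/6 = 10.6667
Σ(h − h̄)² = 13.4444 + 7.11111 + 2.77778 + 0.111111 + 1.77778 + 40.1111 = 65.3333
h = 1/6 + (1.33333)²/65.3333 = 0.166667 + 0.0272109 = 0.194

h = 0.194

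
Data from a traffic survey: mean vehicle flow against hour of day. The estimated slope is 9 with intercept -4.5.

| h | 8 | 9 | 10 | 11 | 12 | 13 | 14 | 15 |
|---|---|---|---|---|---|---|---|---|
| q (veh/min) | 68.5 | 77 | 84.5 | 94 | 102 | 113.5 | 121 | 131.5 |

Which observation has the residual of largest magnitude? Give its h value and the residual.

h=8: ŷ = -4.5 + 9·8 = 67.5; e = 68.5 − 67.5 = 1
h=9: ŷ = -4.5 + 9·9 = 76.5; e = 77 − 76.5 = 0.5
h=10: ŷ = -4.5 + 9·10 = 85.5; e = 84.5 − 85.5 = -1
h=11: ŷ = -4.5 + 9·11 = 94.5; e = 94 − 94.5 = -0.5
h=12: ŷ = -4.5 + 9·12 = 103.5; e = 102 − 103.5 = -1.5
h=13: ŷ = -4.5 + 9·13 = 112.5; e = 113.5 − 112.5 = 1
h=14: ŷ = -4.5 + 9·14 = 121.5; e = 121 − 121.5 = -0.5
h=15: ŷ = -4.5 + 9·15 = 130.5; e = 131.5 − 130.5 = 1
Largest |e| is 1.5 at h = 12, residual -1.5.

h = 12, e = -1.5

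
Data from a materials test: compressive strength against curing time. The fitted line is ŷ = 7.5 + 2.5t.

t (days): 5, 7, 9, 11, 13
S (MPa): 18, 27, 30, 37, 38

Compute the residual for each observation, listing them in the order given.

-2, 2, 0, 2, -2

t=5: ŷ = 7.5 + 2.5·5 = 20; e = 18 − 20 = -2
t=7: ŷ = 7.5 + 2.5·7 = 25; e = 27 − 25 = 2
t=9: ŷ = 7.5 + 2.5·9 = 30; e = 30 − 30 = 0
t=11: ŷ = 7.5 + 2.5·11 = 35; e = 37 − 35 = 2
t=13: ŷ = 7.5 + 2.5·13 = 40; e = 38 − 40 = -2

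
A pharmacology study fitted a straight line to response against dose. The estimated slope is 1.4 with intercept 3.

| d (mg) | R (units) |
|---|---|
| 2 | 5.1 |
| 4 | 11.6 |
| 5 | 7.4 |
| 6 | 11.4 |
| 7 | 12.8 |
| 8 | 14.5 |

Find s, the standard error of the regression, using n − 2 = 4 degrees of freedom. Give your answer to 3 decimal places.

d=2: R̂ = 3 + 1.4·2 = 5.8; e = 5.1 − 5.8 = -0.7
d=4: R̂ = 3 + 1.4·4 = 8.6; e = 11.6 − 8.6 = 3
d=5: R̂ = 3 + 1.4·5 = 10; e = 7.4 − 10 = -2.6
d=6: R̂ = 3 + 1.4·6 = 11.4; e = 11.4 − 11.4 = 0
d=7: R̂ = 3 + 1.4·7 = 12.8; e = 12.8 − 12.8 = 0
d=8: R̂ = 3 + 1.4·8 = 14.2; e = 14.5 − 14.2 = 0.3
SSE = 0.49 + 9 + 6.76 + 0 + 0 + 0.09 = 16.34
s = √(16.34/4) = √4.085 ≈ 2.021

s = 2.021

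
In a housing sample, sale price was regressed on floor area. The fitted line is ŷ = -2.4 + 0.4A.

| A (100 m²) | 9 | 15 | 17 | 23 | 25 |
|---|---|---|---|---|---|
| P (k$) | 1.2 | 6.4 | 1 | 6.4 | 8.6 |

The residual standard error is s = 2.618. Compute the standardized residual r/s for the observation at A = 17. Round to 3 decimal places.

-1.299

ŷ = -2.4 + 0.4·17 = 4.4
r = 1 − 4.4 = -3.4
r/s = -3.4 / 2.618 = -1.299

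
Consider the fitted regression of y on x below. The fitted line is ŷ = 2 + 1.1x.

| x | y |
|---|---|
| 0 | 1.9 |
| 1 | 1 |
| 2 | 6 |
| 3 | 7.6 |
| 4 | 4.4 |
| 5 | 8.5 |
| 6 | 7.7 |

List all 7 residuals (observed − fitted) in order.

x=0: ŷ = 2 + 1.1·0 = 2; r = 1.9 − 2 = -0.1
x=1: ŷ = 2 + 1.1·1 = 3.1; r = 1 − 3.1 = -2.1
x=2: ŷ = 2 + 1.1·2 = 4.2; r = 6 − 4.2 = 1.8
x=3: ŷ = 2 + 1.1·3 = 5.3; r = 7.6 − 5.3 = 2.3
x=4: ŷ = 2 + 1.1·4 = 6.4; r = 4.4 − 6.4 = -2
x=5: ŷ = 2 + 1.1·5 = 7.5; r = 8.5 − 7.5 = 1
x=6: ŷ = 2 + 1.1·6 = 8.6; r = 7.7 − 8.6 = -0.9

-0.1, -2.1, 1.8, 2.3, -2, 1, -0.9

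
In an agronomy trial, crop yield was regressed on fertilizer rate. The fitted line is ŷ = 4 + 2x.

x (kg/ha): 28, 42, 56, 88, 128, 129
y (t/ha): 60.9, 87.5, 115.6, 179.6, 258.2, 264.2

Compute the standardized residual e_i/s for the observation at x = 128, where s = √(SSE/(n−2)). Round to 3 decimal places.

-1.170

x=28: ŷ = 4 + 2·28 = 60; e = 60.9 − 60 = 0.9
x=42: ŷ = 4 + 2·42 = 88; e = 87.5 − 88 = -0.5
x=56: ŷ = 4 + 2·56 = 116; e = 115.6 − 116 = -0.4
x=88: ŷ = 4 + 2·88 = 180; e = 179.6 − 180 = -0.4
x=128: ŷ = 4 + 2·128 = 260; e = 258.2 − 260 = -1.8
x=129: ŷ = 4 + 2·129 = 262; e = 264.2 − 262 = 2.2
SSE = 0.81 + 0.25 + 0.16 + 0.16 + 3.24 + 4.84 = 9.46
s = √(9.46/4) = 1.53786
e/s = -1.8 / 1.53786 = -1.170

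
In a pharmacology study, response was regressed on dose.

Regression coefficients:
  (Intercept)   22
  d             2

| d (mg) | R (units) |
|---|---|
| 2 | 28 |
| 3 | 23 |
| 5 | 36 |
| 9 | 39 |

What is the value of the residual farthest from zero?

d=2: R̂ = 22 + 2·2 = 26; e = 28 − 26 = 2
d=3: R̂ = 22 + 2·3 = 28; e = 23 − 28 = -5
d=5: R̂ = 22 + 2·5 = 32; e = 36 − 32 = 4
d=9: R̂ = 22 + 2·9 = 40; e = 39 − 40 = -1
Largest |e| is 5 at d = 3, residual -5.

e = -5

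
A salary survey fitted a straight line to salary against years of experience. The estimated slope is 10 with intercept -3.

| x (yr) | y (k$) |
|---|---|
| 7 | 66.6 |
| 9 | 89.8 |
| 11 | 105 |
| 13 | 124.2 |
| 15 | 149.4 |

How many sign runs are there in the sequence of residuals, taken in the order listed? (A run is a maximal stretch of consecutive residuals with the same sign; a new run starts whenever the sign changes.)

x=7: ŷ = -3 + 10·7 = 67; r = 66.6 − 67 = -0.4
x=9: ŷ = -3 + 10·9 = 87; r = 89.8 − 87 = 2.8
x=11: ŷ = -3 + 10·11 = 107; r = 105 − 107 = -2
x=13: ŷ = -3 + 10·13 = 127; r = 124.2 − 127 = -2.8
x=15: ŷ = -3 + 10·15 = 147; r = 149.4 − 147 = 2.4
Signs: − + − − +
Runs: −×1, +×1, −×2, +×1 → 4

4 runs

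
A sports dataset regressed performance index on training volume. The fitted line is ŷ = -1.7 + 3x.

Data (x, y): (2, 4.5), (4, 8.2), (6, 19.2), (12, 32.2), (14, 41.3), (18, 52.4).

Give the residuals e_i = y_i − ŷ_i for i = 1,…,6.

x=2: ŷ = -1.7 + 3·2 = 4.3; e = 4.5 − 4.3 = 0.2
x=4: ŷ = -1.7 + 3·4 = 10.3; e = 8.2 − 10.3 = -2.1
x=6: ŷ = -1.7 + 3·6 = 16.3; e = 19.2 − 16.3 = 2.9
x=12: ŷ = -1.7 + 3·12 = 34.3; e = 32.2 − 34.3 = -2.1
x=14: ŷ = -1.7 + 3·14 = 40.3; e = 41.3 − 40.3 = 1
x=18: ŷ = -1.7 + 3·18 = 52.3; e = 52.4 − 52.3 = 0.1

0.2, -2.1, 2.9, -2.1, 1, 0.1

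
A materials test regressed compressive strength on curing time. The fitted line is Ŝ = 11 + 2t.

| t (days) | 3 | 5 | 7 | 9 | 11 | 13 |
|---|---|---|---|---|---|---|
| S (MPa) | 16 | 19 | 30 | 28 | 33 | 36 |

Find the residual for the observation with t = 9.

r = -1

Ŝ = 11 + 2·9 = 29
r = 28 − 29 = -1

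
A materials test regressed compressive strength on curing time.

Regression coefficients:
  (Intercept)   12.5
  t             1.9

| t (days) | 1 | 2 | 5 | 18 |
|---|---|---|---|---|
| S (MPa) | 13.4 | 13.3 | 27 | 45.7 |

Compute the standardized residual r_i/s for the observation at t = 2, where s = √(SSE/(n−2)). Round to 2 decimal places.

t=1: Ŝ = 12.5 + 1.9·1 = 14.4; r = 13.4 − 14.4 = -1
t=2: Ŝ = 12.5 + 1.9·2 = 16.3; r = 13.3 − 16.3 = -3
t=5: Ŝ = 12.5 + 1.9·5 = 22; r = 27 − 22 = 5
t=18: Ŝ = 12.5 + 1.9·18 = 46.7; r = 45.7 − 46.7 = -1
SSE = 1 + 9 + 25 + 1 = 36
s = √(36/2) = 4.24264
r/s = -3 / 4.24264 = -0.71

-0.71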